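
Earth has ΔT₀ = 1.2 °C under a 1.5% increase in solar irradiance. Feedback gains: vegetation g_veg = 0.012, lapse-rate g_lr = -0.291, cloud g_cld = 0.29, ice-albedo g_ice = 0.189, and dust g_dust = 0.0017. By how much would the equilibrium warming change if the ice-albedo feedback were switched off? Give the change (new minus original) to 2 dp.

Original: g = 0.2017, ΔT = 1.2/(1−0.2017) = 1.5032 °C.
Without ice-albedo: g' = 0.0127, ΔT' = 1.2/(1−0.0127) = 1.2154 °C.
Change = 1.2154 − 1.5032 = -0.29 °C.

-0.29 °C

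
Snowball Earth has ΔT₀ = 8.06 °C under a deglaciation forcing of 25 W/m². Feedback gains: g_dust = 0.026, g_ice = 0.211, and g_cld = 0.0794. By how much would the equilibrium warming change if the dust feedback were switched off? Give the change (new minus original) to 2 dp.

-0.43 °C

Original: g = 0.3164, ΔT = 8.06/(1−0.3164) = 11.7905 °C.
Without dust: g' = 0.2904, ΔT' = 8.06/(1−0.2904) = 11.3585 °C.
Change = 11.3585 − 11.7905 = -0.43 °C.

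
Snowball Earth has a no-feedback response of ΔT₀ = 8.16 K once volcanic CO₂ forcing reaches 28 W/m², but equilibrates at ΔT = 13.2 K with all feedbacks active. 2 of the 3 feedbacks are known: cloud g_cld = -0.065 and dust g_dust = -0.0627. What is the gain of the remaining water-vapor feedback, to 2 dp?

Amplification A = ΔT/ΔT₀ = 13.2/8.16 = 1.618.
Total gain g = 1 − 1/A = 1 − 1/1.618 = 0.382.
Known gains sum to -0.065 − 0.0627 = -0.1277.
g_wv = 0.382 + 0.1277 = 0.51.

0.51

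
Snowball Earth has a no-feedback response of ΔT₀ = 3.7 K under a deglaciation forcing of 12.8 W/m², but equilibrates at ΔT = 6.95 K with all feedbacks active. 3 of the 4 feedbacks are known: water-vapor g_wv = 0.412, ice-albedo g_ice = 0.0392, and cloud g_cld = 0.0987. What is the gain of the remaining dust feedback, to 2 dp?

-0.08

Amplification A = ΔT/ΔT₀ = 6.95/3.7 = 1.878.
Total gain g = 1 − 1/A = 1 − 1/1.878 = 0.4675.
Known gains sum to 0.412 + 0.0392 + 0.0987 = 0.5499.
g_dust = 0.4675 − 0.5499 = -0.08.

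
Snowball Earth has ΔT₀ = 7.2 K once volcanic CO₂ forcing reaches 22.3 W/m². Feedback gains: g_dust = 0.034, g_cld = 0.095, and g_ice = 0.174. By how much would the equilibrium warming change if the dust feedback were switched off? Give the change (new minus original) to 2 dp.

-0.48 K

Original: g = 0.303, ΔT = 7.2/(1−0.303) = 10.3300 K.
Without dust: g' = 0.269, ΔT' = 7.2/(1−0.269) = 9.8495 K.
Change = 9.8495 − 10.3300 = -0.48 K.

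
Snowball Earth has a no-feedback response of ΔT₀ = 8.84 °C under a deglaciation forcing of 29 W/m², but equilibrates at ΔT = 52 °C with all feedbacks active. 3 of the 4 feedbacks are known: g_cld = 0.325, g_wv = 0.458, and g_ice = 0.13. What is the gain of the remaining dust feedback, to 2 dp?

-0.08

Amplification A = ΔT/ΔT₀ = 52/8.84 = 5.882.
Total gain g = 1 − 1/A = 1 − 1/5.882 = 0.83.
Known gains sum to 0.325 + 0.458 + 0.13 = 0.913.
g_dust = 0.83 − 0.913 = -0.08.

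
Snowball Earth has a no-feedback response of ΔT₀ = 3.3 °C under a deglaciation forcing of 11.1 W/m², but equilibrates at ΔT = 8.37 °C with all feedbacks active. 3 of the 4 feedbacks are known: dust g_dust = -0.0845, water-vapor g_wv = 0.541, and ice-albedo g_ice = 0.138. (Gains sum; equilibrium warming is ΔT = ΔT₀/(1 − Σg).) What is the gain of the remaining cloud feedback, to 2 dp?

0.01

Amplification A = ΔT/ΔT₀ = 8.37/3.3 = 2.536.
Total gain g = 1 − 1/A = 1 − 1/2.536 = 0.6057.
Known gains sum to -0.0845 + 0.541 + 0.138 = 0.5945.
g_cld = 0.6057 − 0.5945 = 0.01.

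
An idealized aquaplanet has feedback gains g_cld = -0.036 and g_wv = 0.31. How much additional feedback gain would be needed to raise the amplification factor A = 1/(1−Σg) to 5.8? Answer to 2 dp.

Current total gain = 0.274.
Target gain for A = 5.8: g* = 1 − 1/5.8 = 0.8276.
Additional gain needed = 0.8276 − 0.274 = 0.55.

0.55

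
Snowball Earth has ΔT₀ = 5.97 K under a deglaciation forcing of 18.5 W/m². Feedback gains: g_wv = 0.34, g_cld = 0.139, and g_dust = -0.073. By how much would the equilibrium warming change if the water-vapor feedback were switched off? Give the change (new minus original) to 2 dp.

Original: g = 0.406, ΔT = 5.97/(1−0.406) = 10.0505 K.
Without water-vapor: g' = 0.066, ΔT' = 5.97/(1−0.066) = 6.3919 K.
Change = 6.3919 − 10.0505 = -3.66 K.

-3.66 K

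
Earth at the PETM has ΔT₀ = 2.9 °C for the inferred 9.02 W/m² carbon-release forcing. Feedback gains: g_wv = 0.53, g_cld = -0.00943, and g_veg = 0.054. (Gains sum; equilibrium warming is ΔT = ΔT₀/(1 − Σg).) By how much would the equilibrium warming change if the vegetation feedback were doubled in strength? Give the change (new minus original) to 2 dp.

0.99 °C

Original: g = 0.57457, ΔT = 2.9/(1−0.57457) = 6.8166 °C.
With doubled vegetation: g' = 0.62857, ΔT' = 2.9/(1−0.62857) = 7.8077 °C.
Change = 7.8077 − 6.8166 = 0.99 °C.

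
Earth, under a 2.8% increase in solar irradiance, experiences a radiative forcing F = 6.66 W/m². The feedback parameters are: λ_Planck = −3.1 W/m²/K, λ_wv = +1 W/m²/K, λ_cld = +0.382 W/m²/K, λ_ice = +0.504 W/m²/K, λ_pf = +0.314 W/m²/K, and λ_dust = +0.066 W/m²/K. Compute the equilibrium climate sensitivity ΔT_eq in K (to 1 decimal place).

Net feedback parameter λ = (−3.1) + (+1) + (+0.382) + (+0.504) + (+0.314) + (+0.066) = -0.834 W/m²/K.
ΔT = −F/λ = −6.66/(-0.834) = 8.0 K.

8.0 K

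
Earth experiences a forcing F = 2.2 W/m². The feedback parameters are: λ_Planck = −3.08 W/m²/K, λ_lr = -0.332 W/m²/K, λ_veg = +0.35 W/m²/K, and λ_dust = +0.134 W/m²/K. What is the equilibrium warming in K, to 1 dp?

0.8 K

Net feedback parameter λ = (−3.08) + (-0.332) + (+0.35) + (+0.134) = -2.928 W/m²/K.
ΔT = −F/λ = −2.2/(-2.928) = 0.8 K.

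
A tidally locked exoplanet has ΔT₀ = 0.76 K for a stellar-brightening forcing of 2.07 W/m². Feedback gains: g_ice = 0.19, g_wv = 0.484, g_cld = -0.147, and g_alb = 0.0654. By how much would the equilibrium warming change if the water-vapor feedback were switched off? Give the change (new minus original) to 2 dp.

-1.01 K

Original: g = 0.5924, ΔT = 0.76/(1−0.5924) = 1.8646 K.
Without water-vapor: g' = 0.1084, ΔT' = 0.76/(1−0.1084) = 0.8524 K.
Change = 0.8524 − 1.8646 = -1.01 K.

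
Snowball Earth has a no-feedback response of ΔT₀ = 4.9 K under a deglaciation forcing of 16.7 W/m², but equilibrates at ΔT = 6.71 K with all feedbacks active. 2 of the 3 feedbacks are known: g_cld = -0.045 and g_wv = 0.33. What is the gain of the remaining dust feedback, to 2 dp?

Amplification A = ΔT/ΔT₀ = 6.71/4.9 = 1.369.
Total gain g = 1 − 1/A = 1 − 1/1.369 = 0.2695.
Known gains sum to -0.045 + 0.33 = 0.285.
g_dust = 0.2695 − 0.285 = -0.02.

-0.02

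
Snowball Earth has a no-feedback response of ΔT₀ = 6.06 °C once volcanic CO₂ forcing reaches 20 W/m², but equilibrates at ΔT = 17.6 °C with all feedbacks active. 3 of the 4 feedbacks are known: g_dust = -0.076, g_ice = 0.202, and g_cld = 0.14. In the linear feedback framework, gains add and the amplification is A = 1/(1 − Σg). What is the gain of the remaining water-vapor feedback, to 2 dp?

0.39

Amplification A = ΔT/ΔT₀ = 17.6/6.06 = 2.904.
Total gain g = 1 − 1/A = 1 − 1/2.904 = 0.6556.
Known gains sum to -0.076 + 0.202 + 0.14 = 0.266.
g_wv = 0.6556 − 0.266 = 0.39.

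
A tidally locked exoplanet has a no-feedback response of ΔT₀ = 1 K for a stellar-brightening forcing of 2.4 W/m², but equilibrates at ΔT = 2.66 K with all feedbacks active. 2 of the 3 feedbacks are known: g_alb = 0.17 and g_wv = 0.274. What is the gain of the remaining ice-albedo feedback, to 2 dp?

Amplification A = ΔT/ΔT₀ = 2.66/1 = 2.66.
Total gain g = 1 − 1/A = 1 − 1/2.66 = 0.6241.
Known gains sum to 0.17 + 0.274 = 0.444.
g_ice = 0.6241 − 0.444 = 0.18.

0.18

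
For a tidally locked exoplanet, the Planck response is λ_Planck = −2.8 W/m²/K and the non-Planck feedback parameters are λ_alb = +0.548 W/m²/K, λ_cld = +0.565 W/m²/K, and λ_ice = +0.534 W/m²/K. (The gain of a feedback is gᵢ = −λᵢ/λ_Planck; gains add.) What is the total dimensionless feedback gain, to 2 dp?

Convert to gains: g_alb = 0.548/2.8 = 0.1957; g_cld = 0.565/2.8 = 0.2018; g_ice = 0.534/2.8 = 0.1907.
Total gain g = 0.5882.

0.59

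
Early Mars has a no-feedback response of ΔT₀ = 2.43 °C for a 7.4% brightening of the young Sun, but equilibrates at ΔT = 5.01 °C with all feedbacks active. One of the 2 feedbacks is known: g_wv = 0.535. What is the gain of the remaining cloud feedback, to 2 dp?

-0.02

Amplification A = ΔT/ΔT₀ = 5.01/2.43 = 2.062.
Total gain g = 1 − 1/A = 1 − 1/2.062 = 0.515.
The known gain is 0.535.
g_cld = 0.515 − 0.535 = -0.02.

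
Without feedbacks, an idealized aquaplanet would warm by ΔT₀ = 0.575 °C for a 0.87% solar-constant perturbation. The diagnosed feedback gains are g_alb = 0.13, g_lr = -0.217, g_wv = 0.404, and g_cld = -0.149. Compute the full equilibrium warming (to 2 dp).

Total gain g = 0.13 − 0.217 + 0.404 − 0.149 = 0.168.
Amplification A = 1/(1 − 0.168) = 1.202.
ΔT = 0.575 × 1.202 = 0.69 °C.

0.69 °C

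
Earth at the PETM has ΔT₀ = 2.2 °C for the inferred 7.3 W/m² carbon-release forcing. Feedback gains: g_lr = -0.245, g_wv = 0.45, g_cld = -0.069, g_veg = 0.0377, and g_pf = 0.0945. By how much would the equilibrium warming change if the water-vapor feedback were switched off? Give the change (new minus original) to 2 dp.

-1.14 °C

Original: g = 0.2682, ΔT = 2.2/(1−0.2682) = 3.0063 °C.
Without water-vapor: g' = -0.1818, ΔT' = 2.2/(1+0.1818) = 1.8616 °C.
Change = 1.8616 − 3.0063 = -1.14 °C.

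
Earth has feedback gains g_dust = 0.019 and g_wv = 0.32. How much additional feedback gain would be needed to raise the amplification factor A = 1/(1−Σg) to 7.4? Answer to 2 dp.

0.53

Current total gain = 0.339.
Target gain for A = 7.4: g* = 1 − 1/7.4 = 0.8649.
Additional gain needed = 0.8649 − 0.339 = 0.53.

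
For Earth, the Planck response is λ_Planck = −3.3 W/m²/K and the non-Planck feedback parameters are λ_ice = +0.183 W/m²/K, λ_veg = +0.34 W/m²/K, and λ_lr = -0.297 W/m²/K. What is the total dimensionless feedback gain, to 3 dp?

0.068

Convert to gains: g_ice = 0.183/3.3 = 0.05545; g_veg = 0.34/3.3 = 0.103; g_lr = -0.297/3.3 = -0.09.
Total gain g = 0.06845.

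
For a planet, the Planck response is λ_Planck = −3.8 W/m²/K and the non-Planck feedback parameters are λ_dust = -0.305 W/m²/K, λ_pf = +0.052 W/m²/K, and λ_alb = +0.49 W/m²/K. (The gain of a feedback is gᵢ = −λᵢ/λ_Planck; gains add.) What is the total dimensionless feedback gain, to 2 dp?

Convert to gains: g_dust = -0.305/3.8 = -0.08026; g_pf = 0.052/3.8 = 0.01368; g_alb = 0.49/3.8 = 0.1289.
Total gain g = 0.06232.

0.06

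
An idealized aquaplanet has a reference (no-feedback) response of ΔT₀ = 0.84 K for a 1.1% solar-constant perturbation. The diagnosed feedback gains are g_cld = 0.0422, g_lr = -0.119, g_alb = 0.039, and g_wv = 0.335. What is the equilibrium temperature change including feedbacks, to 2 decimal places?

1.20 K

Total gain g = 0.0422 − 0.119 + 0.039 + 0.335 = 0.2972.
Amplification A = 1/(1 − 0.2972) = 1.423.
ΔT = 0.84 × 1.423 = 1.20 K.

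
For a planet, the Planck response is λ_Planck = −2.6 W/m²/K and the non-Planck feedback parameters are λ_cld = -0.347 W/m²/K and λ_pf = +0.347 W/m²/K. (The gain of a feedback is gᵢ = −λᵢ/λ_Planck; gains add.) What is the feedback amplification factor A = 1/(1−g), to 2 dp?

Convert to gains: g_cld = -0.347/2.6 = -0.1335; g_pf = 0.347/2.6 = 0.1335.
Total gain g = 0.
A = 1/(1 − 0) = 1.00.

1.00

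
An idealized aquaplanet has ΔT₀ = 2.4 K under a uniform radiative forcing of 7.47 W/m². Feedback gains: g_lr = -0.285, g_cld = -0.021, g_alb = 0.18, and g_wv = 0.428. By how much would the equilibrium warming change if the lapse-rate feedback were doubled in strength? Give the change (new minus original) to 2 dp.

Original: g = 0.302, ΔT = 2.4/(1−0.302) = 3.4384 K.
With doubled lapse-rate: g' = 0.017, ΔT' = 2.4/(1−0.017) = 2.4415 K.
Change = 2.4415 − 3.4384 = -1.00 K.

-1.00 K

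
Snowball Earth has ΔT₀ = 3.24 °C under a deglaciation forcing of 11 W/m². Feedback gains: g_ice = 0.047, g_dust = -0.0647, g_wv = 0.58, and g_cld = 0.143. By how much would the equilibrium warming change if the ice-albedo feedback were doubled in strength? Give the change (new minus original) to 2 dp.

Original: g = 0.7053, ΔT = 3.24/(1−0.7053) = 10.9942 °C.
With doubled ice-albedo: g' = 0.7523, ΔT' = 3.24/(1−0.7523) = 13.0803 °C.
Change = 13.0803 − 10.9942 = 2.09 °C.

2.09 °C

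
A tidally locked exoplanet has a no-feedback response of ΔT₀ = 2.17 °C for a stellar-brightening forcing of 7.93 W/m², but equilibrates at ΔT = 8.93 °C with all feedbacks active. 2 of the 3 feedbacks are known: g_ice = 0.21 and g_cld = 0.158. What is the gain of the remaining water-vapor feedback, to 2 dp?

Amplification A = ΔT/ΔT₀ = 8.93/2.17 = 4.115.
Total gain g = 1 − 1/A = 1 − 1/4.115 = 0.757.
Known gains sum to 0.21 + 0.158 = 0.368.
g_wv = 0.757 − 0.368 = 0.39.

0.39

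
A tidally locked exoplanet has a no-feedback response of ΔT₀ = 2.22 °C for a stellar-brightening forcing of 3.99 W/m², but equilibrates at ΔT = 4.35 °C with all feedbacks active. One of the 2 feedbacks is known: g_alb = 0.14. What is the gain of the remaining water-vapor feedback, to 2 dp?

Amplification A = ΔT/ΔT₀ = 4.35/2.22 = 1.959.
Total gain g = 1 − 1/A = 1 − 1/1.959 = 0.4895.
The known gain is 0.14.
g_wv = 0.4895 − 0.14 = 0.35.

0.35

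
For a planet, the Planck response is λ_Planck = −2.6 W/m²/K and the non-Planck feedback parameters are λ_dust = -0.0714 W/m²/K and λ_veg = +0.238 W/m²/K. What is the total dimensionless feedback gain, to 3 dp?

0.064

Convert to gains: g_dust = -0.0714/2.6 = -0.02746; g_veg = 0.238/2.6 = 0.09154.
Total gain g = 0.06408.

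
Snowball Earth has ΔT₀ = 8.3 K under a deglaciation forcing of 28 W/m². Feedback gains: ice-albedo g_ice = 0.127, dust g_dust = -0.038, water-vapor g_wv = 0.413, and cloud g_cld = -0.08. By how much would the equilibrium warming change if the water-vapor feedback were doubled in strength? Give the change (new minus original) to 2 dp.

35.94 K

Original: g = 0.422, ΔT = 8.3/(1−0.422) = 14.3599 K.
With doubled water-vapor: g' = 0.835, ΔT' = 8.3/(1−0.835) = 50.3030 K.
Change = 50.3030 − 14.3599 = 35.94 K.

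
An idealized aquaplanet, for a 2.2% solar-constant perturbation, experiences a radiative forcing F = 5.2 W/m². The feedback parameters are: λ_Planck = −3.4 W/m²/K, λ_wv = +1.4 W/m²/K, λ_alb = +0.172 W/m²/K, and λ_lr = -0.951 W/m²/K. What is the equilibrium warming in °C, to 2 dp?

1.87 °C

Net feedback parameter λ = (−3.4) + (+1.4) + (+0.172) + (-0.951) = -2.779 W/m²/K.
ΔT = −F/λ = −5.2/(-2.779) = 1.87 °C.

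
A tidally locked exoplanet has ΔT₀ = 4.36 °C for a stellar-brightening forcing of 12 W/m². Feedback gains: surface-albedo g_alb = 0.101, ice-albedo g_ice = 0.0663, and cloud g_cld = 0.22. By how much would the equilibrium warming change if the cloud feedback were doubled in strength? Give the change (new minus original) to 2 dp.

Original: g = 0.3873, ΔT = 4.36/(1−0.3873) = 7.1160 °C.
With doubled cloud: g' = 0.6073, ΔT' = 4.36/(1−0.6073) = 11.1026 °C.
Change = 11.1026 − 7.1160 = 3.99 °C.

3.99 °C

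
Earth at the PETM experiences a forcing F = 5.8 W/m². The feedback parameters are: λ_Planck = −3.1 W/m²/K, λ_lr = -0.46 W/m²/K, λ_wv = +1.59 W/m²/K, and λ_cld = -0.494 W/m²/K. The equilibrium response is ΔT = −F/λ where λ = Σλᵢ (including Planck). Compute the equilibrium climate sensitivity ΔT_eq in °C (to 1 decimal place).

2.4 °C

Net feedback parameter λ = (−3.1) + (-0.46) + (+1.59) + (-0.494) = -2.464 W/m²/K.
ΔT = −F/λ = −5.8/(-2.464) = 2.4 °C.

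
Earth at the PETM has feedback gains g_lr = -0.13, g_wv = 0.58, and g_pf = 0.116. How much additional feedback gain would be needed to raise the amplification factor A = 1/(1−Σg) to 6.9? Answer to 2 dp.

Current total gain = 0.566.
Target gain for A = 6.9: g* = 1 − 1/6.9 = 0.8551.
Additional gain needed = 0.8551 − 0.566 = 0.29.

0.29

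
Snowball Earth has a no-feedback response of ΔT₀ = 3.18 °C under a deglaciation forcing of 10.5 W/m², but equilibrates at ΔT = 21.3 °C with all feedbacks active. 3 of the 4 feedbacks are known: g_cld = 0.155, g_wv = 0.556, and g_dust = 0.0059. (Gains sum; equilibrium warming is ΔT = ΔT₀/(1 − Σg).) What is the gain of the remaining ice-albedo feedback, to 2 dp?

0.13

Amplification A = ΔT/ΔT₀ = 21.3/3.18 = 6.698.
Total gain g = 1 − 1/A = 1 − 1/6.698 = 0.8507.
Known gains sum to 0.155 + 0.556 + 0.0059 = 0.7169.
g_ice = 0.8507 − 0.7169 = 0.13.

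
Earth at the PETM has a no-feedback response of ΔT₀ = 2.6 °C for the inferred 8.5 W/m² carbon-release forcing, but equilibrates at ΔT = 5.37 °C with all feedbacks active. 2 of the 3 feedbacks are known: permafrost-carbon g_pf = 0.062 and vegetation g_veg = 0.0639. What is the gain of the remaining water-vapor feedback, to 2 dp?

0.39

Amplification A = ΔT/ΔT₀ = 5.37/2.6 = 2.065.
Total gain g = 1 − 1/A = 1 − 1/2.065 = 0.5157.
Known gains sum to 0.062 + 0.0639 = 0.1259.
g_wv = 0.5157 − 0.1259 = 0.39.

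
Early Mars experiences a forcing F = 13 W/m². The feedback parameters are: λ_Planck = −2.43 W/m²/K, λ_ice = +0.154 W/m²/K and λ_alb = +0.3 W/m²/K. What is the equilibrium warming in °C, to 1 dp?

Net feedback parameter λ = (−2.43) + (+0.154) + (+0.3) = -1.976 W/m²/K.
ΔT = −F/λ = −13/(-1.976) = 6.6 °C.

6.6 °C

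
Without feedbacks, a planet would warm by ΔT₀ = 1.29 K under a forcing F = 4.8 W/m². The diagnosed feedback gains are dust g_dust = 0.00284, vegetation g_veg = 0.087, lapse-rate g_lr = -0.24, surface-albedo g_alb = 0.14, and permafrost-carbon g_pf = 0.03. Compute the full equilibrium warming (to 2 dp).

1.32 K

Total gain g = 0.00284 + 0.087 − 0.24 + 0.14 + 0.03 = 0.01984.
Amplification A = 1/(1 − 0.01984) = 1.02.
ΔT = 1.29 × 1.02 = 1.32 K.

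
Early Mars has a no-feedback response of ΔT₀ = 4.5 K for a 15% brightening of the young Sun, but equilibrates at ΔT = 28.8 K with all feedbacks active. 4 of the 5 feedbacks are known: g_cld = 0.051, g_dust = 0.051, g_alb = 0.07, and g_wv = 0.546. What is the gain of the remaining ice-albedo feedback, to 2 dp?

Amplification A = ΔT/ΔT₀ = 28.8/4.5 = 6.4.
Total gain g = 1 − 1/A = 1 − 1/6.4 = 0.8438.
Known gains sum to 0.051 + 0.051 + 0.07 + 0.546 = 0.718.
g_ice = 0.8438 − 0.718 = 0.13.

0.13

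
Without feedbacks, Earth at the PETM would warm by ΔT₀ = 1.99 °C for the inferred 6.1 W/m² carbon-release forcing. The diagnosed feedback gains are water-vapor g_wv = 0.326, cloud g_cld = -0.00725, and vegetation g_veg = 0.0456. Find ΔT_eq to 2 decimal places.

Total gain g = 0.326 − 0.00725 + 0.0456 = 0.36435.
Amplification A = 1/(1 − 0.36435) = 1.573.
ΔT = 1.99 × 1.573 = 3.13 °C.

3.13 °C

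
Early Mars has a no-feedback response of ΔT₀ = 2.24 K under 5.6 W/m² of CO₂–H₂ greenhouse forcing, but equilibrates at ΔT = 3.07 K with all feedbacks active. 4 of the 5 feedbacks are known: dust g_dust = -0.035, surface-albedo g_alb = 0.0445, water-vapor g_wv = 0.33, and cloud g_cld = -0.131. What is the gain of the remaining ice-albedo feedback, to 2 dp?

0.06

Amplification A = ΔT/ΔT₀ = 3.07/2.24 = 1.371.
Total gain g = 1 − 1/A = 1 − 1/1.371 = 0.2706.
Known gains sum to -0.035 + 0.0445 + 0.33 − 0.131 = 0.2085.
g_ice = 0.2706 − 0.2085 = 0.06.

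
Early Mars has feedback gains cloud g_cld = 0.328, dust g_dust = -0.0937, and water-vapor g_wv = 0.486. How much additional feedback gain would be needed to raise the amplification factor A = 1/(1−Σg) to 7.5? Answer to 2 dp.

0.15

Current total gain = 0.7203.
Target gain for A = 7.5: g* = 1 − 1/7.5 = 0.8667.
Additional gain needed = 0.8667 − 0.7203 = 0.15.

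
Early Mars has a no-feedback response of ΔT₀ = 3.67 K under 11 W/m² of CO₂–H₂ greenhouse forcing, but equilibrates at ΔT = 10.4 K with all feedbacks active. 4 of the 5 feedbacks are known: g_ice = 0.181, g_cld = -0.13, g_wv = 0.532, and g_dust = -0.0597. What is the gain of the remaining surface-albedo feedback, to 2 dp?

Amplification A = ΔT/ΔT₀ = 10.4/3.67 = 2.834.
Total gain g = 1 − 1/A = 1 − 1/2.834 = 0.6471.
Known gains sum to 0.181 − 0.13 + 0.532 − 0.0597 = 0.5233.
g_alb = 0.6471 − 0.5233 = 0.12.

0.12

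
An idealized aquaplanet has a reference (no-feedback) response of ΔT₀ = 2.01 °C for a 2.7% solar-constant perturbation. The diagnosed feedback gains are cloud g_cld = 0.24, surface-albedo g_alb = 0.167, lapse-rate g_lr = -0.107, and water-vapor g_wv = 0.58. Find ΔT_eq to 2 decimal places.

Total gain g = 0.24 + 0.167 − 0.107 + 0.58 = 0.88.
Amplification A = 1/(1 − 0.88) = 8.333.
ΔT = 2.01 × 8.333 = 16.75 °C.

16.75 °C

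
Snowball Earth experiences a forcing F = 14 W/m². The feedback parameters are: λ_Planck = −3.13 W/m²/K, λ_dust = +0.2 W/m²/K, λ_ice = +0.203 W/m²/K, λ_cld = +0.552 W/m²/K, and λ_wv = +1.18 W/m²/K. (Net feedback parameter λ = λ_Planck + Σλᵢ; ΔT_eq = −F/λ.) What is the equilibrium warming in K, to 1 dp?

14.1 K

Net feedback parameter λ = (−3.13) + (+0.2) + (+0.203) + (+0.552) + (+1.18) = -0.995 W/m²/K.
ΔT = −F/λ = −14/(-0.995) = 14.1 K.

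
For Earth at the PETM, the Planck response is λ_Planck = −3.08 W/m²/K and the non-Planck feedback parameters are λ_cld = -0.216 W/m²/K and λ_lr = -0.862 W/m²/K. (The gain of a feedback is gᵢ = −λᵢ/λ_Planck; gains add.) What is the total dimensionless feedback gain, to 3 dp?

Convert to gains: g_cld = -0.216/3.08 = -0.07013; g_lr = -0.862/3.08 = -0.2799.
Total gain g = -0.35003.

-0.350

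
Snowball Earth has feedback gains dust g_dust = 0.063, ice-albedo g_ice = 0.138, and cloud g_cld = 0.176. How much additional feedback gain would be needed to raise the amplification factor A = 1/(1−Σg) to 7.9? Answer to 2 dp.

0.50

Current total gain = 0.377.
Target gain for A = 7.9: g* = 1 − 1/7.9 = 0.8734.
Additional gain needed = 0.8734 − 0.377 = 0.50.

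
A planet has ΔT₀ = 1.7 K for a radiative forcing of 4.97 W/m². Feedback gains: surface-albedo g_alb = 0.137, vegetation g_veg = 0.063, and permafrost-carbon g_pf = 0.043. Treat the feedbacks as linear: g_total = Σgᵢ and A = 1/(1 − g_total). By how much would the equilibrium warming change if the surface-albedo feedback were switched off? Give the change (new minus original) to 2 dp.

-0.34 K

Original: g = 0.243, ΔT = 1.7/(1−0.243) = 2.2457 K.
Without surface-albedo: g' = 0.106, ΔT' = 1.7/(1−0.106) = 1.9016 K.
Change = 1.9016 − 2.2457 = -0.34 K.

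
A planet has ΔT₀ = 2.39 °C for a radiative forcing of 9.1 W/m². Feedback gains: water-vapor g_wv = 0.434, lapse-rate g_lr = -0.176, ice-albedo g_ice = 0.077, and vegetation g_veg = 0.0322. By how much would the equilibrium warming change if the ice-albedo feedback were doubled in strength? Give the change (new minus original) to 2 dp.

Original: g = 0.3672, ΔT = 2.39/(1−0.3672) = 3.7769 °C.
With doubled ice-albedo: g' = 0.4442, ΔT' = 2.39/(1−0.4442) = 4.3001 °C.
Change = 4.3001 − 3.7769 = 0.52 °C.

0.52 °C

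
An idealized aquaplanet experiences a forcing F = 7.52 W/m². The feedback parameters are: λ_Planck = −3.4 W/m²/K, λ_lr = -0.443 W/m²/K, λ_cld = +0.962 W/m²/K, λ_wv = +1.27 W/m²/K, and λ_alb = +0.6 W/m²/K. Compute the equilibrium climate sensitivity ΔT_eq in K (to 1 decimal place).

Net feedback parameter λ = (−3.4) + (-0.443) + (+0.962) + (+1.27) + (+0.6) = -1.011 W/m²/K.
ΔT = −F/λ = −7.52/(-1.011) = 7.4 K.

7.4 K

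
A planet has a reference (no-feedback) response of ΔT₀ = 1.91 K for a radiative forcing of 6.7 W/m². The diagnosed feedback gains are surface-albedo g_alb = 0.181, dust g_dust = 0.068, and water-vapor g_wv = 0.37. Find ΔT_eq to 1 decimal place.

5.0 K

Total gain g = 0.181 + 0.068 + 0.37 = 0.619.
Amplification A = 1/(1 − 0.619) = 2.625.
ΔT = 1.91 × 2.625 = 5.0 K.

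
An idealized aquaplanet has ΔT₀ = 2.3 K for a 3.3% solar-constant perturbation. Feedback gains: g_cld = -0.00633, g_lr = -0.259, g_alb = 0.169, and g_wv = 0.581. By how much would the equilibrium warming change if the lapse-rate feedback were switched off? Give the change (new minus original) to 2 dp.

Original: g = 0.48467, ΔT = 2.3/(1−0.48467) = 4.4632 K.
Without lapse-rate: g' = 0.74367, ΔT' = 2.3/(1−0.74367) = 8.9728 K.
Change = 8.9728 − 4.4632 = 4.51 K.

4.51 K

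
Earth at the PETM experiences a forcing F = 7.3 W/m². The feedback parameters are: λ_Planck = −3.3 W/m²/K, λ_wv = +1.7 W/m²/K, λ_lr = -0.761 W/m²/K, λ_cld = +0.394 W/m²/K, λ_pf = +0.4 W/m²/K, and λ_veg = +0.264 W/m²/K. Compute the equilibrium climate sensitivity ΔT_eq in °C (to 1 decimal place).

5.6 °C

Net feedback parameter λ = (−3.3) + (+1.7) + (-0.761) + (+0.394) + (+0.4) + (+0.264) = -1.303 W/m²/K.
ΔT = −F/λ = −7.3/(-1.303) = 5.6 °C.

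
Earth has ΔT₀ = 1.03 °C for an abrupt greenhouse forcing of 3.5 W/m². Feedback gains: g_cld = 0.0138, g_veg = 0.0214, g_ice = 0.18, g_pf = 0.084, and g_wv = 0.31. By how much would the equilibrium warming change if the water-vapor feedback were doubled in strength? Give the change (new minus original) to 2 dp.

Original: g = 0.6092, ΔT = 1.03/(1−0.6092) = 2.6356 °C.
With doubled water-vapor: g' = 0.9192, ΔT' = 1.03/(1−0.9192) = 12.7475 °C.
Change = 12.7475 − 2.6356 = 10.11 °C.

10.11 °C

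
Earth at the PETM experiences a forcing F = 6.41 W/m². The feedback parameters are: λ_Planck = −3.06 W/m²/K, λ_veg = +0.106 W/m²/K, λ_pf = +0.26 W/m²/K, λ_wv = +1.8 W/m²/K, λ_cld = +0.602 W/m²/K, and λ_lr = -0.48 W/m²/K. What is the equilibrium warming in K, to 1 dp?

8.3 K

Net feedback parameter λ = (−3.06) + (+0.106) + (+0.26) + (+1.8) + (+0.602) + (-0.48) = -0.772 W/m²/K.
ΔT = −F/λ = −6.41/(-0.772) = 8.3 K.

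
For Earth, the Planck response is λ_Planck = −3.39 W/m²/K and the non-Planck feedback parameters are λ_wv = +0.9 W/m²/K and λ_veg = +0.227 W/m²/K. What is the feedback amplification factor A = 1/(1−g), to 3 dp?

Convert to gains: g_wv = 0.9/3.39 = 0.2655; g_veg = 0.227/3.39 = 0.06696.
Total gain g = 0.33246.
A = 1/(1 − 0.33246) = 1.498.

1.498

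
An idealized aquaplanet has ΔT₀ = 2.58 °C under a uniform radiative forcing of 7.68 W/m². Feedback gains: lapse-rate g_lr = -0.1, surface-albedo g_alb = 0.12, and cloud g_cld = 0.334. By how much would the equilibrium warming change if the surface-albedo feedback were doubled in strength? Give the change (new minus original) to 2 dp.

Original: g = 0.354, ΔT = 2.58/(1−0.354) = 3.9938 °C.
With doubled surface-albedo: g' = 0.474, ΔT' = 2.58/(1−0.474) = 4.9049 °C.
Change = 4.9049 − 3.9938 = 0.91 °C.

0.91 °C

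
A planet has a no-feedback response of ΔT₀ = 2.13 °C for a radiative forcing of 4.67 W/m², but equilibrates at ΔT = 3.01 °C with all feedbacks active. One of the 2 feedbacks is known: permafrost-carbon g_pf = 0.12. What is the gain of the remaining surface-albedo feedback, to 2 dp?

Amplification A = ΔT/ΔT₀ = 3.01/2.13 = 1.413.
Total gain g = 1 − 1/A = 1 − 1/1.413 = 0.2923.
The known gain is 0.12.
g_alb = 0.2923 − 0.12 = 0.17.

0.17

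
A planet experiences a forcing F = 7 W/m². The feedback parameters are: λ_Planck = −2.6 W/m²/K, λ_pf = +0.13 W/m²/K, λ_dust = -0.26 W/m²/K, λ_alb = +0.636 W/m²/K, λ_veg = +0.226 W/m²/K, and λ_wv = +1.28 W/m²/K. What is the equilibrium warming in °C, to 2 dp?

11.90 °C

Net feedback parameter λ = (−2.6) + (+0.13) + (-0.26) + (+0.636) + (+0.226) + (+1.28) = -0.588 W/m²/K.
ΔT = −F/λ = −7/(-0.588) = 11.90 °C.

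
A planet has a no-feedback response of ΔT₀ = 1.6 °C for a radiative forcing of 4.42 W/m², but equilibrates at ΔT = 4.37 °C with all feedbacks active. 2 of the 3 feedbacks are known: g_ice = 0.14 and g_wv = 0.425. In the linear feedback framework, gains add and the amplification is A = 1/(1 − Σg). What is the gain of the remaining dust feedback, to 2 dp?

Amplification A = ΔT/ΔT₀ = 4.37/1.6 = 2.731.
Total gain g = 1 − 1/A = 1 − 1/2.731 = 0.6338.
Known gains sum to 0.14 + 0.425 = 0.565.
g_dust = 0.6338 − 0.565 = 0.07.

0.07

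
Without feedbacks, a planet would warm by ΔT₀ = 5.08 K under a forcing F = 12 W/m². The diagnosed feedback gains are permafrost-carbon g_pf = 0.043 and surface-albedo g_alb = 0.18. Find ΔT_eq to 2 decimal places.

Total gain g = 0.043 + 0.18 = 0.223.
Amplification A = 1/(1 − 0.223) = 1.287.
ΔT = 5.08 × 1.287 = 6.54 K.

6.54 K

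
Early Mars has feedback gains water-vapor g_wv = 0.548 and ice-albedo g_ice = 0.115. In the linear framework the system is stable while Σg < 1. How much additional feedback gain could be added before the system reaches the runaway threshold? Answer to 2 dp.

Current total gain = 0.548 + 0.115 = 0.663.
Margin to runaway = 1 − 0.663 = 0.34.

0.34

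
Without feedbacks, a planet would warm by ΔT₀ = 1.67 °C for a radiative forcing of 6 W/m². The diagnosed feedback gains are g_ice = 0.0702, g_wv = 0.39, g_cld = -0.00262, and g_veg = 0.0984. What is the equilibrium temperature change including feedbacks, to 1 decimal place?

3.8 °C

Total gain g = 0.0702 + 0.39 − 0.00262 + 0.0984 = 0.55598.
Amplification A = 1/(1 − 0.55598) = 2.252.
ΔT = 1.67 × 2.252 = 3.8 °C.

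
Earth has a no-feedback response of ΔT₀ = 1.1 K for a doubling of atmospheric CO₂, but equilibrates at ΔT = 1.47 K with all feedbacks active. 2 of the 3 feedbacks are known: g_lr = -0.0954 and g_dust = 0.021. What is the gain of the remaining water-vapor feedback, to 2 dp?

Amplification A = ΔT/ΔT₀ = 1.47/1.1 = 1.336.
Total gain g = 1 − 1/A = 1 − 1/1.336 = 0.2515.
Known gains sum to -0.0954 + 0.021 = -0.0744.
g_wv = 0.2515 + 0.0744 = 0.33.

0.33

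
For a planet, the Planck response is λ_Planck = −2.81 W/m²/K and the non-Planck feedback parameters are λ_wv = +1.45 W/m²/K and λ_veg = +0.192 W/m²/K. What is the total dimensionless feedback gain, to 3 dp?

0.584

Convert to gains: g_wv = 1.45/2.81 = 0.516; g_veg = 0.192/2.81 = 0.06833.
Total gain g = 0.58433.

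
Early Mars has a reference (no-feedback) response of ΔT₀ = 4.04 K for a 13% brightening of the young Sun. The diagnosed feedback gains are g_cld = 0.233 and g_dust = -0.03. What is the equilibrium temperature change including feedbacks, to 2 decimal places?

Total gain g = 0.233 − 0.03 = 0.203.
Amplification A = 1/(1 − 0.203) = 1.255.
ΔT = 4.04 × 1.255 = 5.07 K.

5.07 K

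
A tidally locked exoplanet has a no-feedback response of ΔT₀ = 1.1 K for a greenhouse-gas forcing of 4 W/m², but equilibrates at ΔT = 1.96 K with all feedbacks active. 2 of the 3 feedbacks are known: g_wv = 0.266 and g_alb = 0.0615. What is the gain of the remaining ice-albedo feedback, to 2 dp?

0.11

Amplification A = ΔT/ΔT₀ = 1.96/1.1 = 1.782.
Total gain g = 1 − 1/A = 1 − 1/1.782 = 0.4388.
Known gains sum to 0.266 + 0.0615 = 0.3275.
g_ice = 0.4388 − 0.3275 = 0.11.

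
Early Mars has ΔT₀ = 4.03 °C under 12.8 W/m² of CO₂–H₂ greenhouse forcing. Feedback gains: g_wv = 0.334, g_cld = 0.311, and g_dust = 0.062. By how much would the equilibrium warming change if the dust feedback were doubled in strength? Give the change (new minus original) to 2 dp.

Original: g = 0.707, ΔT = 4.03/(1−0.707) = 13.7543 °C.
With doubled dust: g' = 0.769, ΔT' = 4.03/(1−0.769) = 17.4459 °C.
Change = 17.4459 − 13.7543 = 3.69 °C.

3.69 °C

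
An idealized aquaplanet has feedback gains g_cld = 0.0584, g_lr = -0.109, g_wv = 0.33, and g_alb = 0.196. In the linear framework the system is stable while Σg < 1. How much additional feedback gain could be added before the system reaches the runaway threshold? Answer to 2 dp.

Current total gain = 0.0584 − 0.109 + 0.33 + 0.196 = 0.4754.
Margin to runaway = 1 − 0.4754 = 0.52.

0.52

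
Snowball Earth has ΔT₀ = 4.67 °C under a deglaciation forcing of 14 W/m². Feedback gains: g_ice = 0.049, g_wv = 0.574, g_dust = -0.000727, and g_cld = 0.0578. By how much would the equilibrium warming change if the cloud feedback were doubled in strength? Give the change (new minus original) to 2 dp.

Original: g = 0.680073, ΔT = 4.67/(1−0.680073) = 14.5971 °C.
With doubled cloud: g' = 0.737873, ΔT' = 4.67/(1−0.737873) = 17.8158 °C.
Change = 17.8158 − 14.5971 = 3.22 °C.

3.22 °C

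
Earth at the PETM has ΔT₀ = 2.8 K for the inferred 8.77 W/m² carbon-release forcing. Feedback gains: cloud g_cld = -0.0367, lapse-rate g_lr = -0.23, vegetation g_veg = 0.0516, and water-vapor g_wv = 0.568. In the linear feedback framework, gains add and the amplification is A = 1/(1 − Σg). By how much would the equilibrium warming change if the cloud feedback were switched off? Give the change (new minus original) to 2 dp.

0.26 K

Original: g = 0.3529, ΔT = 2.8/(1−0.3529) = 4.3270 K.
Without cloud: g' = 0.3896, ΔT' = 2.8/(1−0.3896) = 4.5872 K.
Change = 4.5872 − 4.3270 = 0.26 K.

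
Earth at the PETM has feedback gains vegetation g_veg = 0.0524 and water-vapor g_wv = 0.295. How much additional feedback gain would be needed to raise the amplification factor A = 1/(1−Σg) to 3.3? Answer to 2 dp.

Current total gain = 0.3474.
Target gain for A = 3.3: g* = 1 − 1/3.3 = 0.697.
Additional gain needed = 0.697 − 0.3474 = 0.35.

0.35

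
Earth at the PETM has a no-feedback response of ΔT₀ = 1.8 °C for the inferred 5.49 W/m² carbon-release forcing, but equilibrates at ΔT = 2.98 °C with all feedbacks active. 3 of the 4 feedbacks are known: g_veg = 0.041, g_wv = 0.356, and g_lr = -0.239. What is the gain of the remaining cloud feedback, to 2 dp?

Amplification A = ΔT/ΔT₀ = 2.98/1.8 = 1.656.
Total gain g = 1 − 1/A = 1 − 1/1.656 = 0.3961.
Known gains sum to 0.041 + 0.356 − 0.239 = 0.158.
g_cld = 0.3961 − 0.158 = 0.24.

0.24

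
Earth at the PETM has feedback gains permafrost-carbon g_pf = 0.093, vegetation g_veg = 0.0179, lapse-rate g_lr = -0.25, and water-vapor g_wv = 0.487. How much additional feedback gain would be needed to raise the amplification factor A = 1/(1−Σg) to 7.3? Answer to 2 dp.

Current total gain = 0.3479.
Target gain for A = 7.3: g* = 1 − 1/7.3 = 0.863.
Additional gain needed = 0.863 − 0.3479 = 0.52.

0.52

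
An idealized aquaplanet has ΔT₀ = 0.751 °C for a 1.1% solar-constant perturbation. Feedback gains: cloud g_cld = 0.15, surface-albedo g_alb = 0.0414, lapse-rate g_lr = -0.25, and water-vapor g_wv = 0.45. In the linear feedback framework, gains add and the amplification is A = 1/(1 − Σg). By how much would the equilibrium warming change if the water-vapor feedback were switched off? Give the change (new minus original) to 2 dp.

-0.52 °C

Original: g = 0.3914, ΔT = 0.751/(1−0.3914) = 1.2340 °C.
Without water-vapor: g' = -0.0586, ΔT' = 0.751/(1+0.0586) = 0.7094 °C.
Change = 0.7094 − 1.2340 = -0.52 °C.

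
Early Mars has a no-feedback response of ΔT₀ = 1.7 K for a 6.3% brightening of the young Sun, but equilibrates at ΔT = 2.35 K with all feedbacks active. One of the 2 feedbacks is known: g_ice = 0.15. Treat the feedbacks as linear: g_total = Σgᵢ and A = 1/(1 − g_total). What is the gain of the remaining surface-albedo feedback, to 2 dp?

Amplification A = ΔT/ΔT₀ = 2.35/1.7 = 1.382.
Total gain g = 1 − 1/A = 1 − 1/1.382 = 0.2764.
The known gain is 0.15.
g_alb = 0.2764 − 0.15 = 0.13.

0.13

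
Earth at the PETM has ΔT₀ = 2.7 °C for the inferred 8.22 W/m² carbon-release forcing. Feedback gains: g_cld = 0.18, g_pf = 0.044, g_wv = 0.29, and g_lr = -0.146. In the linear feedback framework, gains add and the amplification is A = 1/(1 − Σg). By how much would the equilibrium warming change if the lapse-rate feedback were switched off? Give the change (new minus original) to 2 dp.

Original: g = 0.368, ΔT = 2.7/(1−0.368) = 4.2722 °C.
Without lapse-rate: g' = 0.514, ΔT' = 2.7/(1−0.514) = 5.5556 °C.
Change = 5.5556 − 4.2722 = 1.28 °C.

1.28 °C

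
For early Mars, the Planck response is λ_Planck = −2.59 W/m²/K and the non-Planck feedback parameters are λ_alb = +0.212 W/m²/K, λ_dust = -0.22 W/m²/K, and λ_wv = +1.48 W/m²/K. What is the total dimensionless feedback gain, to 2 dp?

Convert to gains: g_alb = 0.212/2.59 = 0.08185; g_dust = -0.22/2.59 = -0.08494; g_wv = 1.48/2.59 = 0.5714.
Total gain g = 0.56831.

0.57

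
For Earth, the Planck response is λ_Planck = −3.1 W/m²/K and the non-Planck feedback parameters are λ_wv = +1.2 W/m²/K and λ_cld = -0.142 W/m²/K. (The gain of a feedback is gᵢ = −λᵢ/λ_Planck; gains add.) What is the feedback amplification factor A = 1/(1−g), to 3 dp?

Convert to gains: g_wv = 1.2/3.1 = 0.3871; g_cld = -0.142/3.1 = -0.04581.
Total gain g = 0.34129.
A = 1/(1 − 0.34129) = 1.518.

1.518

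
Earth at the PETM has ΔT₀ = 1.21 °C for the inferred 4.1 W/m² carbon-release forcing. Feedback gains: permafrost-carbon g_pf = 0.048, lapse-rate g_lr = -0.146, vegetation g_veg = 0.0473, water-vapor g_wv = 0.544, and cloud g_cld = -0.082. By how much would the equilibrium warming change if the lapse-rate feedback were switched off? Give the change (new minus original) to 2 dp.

Original: g = 0.4113, ΔT = 1.21/(1−0.4113) = 2.0554 °C.
Without lapse-rate: g' = 0.5573, ΔT' = 1.21/(1−0.5573) = 2.7332 °C.
Change = 2.7332 − 2.0554 = 0.68 °C.

0.68 °C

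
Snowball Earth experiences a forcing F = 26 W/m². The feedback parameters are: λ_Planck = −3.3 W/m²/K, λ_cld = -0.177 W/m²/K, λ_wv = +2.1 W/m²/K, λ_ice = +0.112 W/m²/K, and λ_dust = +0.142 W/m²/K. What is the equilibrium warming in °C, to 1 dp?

Net feedback parameter λ = (−3.3) + (-0.177) + (+2.1) + (+0.112) + (+0.142) = -1.123 W/m²/K.
ΔT = −F/λ = −26/(-1.123) = 23.2 °C.

23.2 °C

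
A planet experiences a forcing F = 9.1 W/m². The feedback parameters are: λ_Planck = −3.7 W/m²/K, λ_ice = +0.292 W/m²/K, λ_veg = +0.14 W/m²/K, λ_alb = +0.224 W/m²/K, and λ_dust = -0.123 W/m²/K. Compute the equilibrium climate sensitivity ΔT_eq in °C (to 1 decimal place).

2.9 °C

Net feedback parameter λ = (−3.7) + (+0.292) + (+0.14) + (+0.224) + (-0.123) = -3.167 W/m²/K.
ΔT = −F/λ = −9.1/(-3.167) = 2.9 °C.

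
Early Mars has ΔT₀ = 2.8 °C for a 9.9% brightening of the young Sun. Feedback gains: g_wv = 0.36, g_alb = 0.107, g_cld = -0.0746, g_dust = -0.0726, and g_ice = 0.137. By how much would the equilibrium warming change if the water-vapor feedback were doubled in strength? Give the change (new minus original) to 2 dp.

Original: g = 0.4568, ΔT = 2.8/(1−0.4568) = 5.1546 °C.
With doubled water-vapor: g' = 0.8168, ΔT' = 2.8/(1−0.8168) = 15.2838 °C.
Change = 15.2838 − 5.1546 = 10.13 °C.

10.13 °C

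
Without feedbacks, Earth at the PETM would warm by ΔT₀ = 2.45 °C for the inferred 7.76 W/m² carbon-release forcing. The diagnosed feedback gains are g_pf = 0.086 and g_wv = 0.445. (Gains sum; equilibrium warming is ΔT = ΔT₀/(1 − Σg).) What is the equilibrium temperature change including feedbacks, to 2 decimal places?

Total gain g = 0.086 + 0.445 = 0.531.
Amplification A = 1/(1 − 0.531) = 2.132.
ΔT = 2.45 × 2.132 = 5.22 °C.

5.22 °C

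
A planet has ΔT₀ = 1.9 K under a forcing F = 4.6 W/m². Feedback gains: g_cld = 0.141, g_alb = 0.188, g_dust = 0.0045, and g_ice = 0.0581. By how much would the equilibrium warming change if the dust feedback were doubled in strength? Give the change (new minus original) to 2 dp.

0.02 K

Original: g = 0.3916, ΔT = 1.9/(1−0.3916) = 3.1229 K.
With doubled dust: g' = 0.3961, ΔT' = 1.9/(1−0.3961) = 3.1462 K.
Change = 3.1462 − 3.1229 = 0.02 K.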